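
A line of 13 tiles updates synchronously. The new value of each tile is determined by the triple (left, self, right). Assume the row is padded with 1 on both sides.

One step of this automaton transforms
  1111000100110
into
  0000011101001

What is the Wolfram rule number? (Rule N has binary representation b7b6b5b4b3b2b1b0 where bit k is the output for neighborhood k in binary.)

position 0: 111 → 0  (bit 7 = 0)
position 3: 110 → 0  (bit 6 = 0)
position 12: 101 → 1  (bit 5 = 1)
position 4: 100 → 0  (bit 4 = 0)
position 10: 011 → 0  (bit 3 = 0)
position 7: 010 → 1  (bit 2 = 1)
position 6: 001 → 1  (bit 1 = 1)
position 5: 000 → 1  (bit 0 = 1)
bits b7..b0 = 00100111 = 39

39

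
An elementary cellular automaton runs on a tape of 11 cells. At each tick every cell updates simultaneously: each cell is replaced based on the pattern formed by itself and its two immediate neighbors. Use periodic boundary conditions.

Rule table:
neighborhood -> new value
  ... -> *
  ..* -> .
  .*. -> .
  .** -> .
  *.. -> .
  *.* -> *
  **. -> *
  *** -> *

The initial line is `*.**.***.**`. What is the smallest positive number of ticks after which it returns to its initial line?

11

**.**.***.*
***.**.***.
.***.**.***
*.***.**.**
**.***.**.*
***.***.**.
.***.***.**
*.***.***.*
**.***.***.
.**.***.***
*.**.***.**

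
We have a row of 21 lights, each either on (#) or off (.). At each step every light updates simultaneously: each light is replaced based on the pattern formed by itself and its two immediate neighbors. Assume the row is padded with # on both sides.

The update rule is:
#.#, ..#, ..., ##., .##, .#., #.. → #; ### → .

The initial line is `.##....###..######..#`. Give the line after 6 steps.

.......###..######...

step 1: ########.####....####
step 2: .......###..######...
step 3: ########.####....####  (repeats step 1; period 2)
step 6: .......###..######...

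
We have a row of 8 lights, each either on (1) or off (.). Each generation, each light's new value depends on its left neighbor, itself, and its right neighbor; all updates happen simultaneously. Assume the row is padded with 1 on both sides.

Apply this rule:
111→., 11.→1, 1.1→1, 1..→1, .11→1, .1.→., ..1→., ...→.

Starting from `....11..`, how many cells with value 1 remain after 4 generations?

7

1...111.
11..1.11
.11..11.
1111.111
count of 1: 7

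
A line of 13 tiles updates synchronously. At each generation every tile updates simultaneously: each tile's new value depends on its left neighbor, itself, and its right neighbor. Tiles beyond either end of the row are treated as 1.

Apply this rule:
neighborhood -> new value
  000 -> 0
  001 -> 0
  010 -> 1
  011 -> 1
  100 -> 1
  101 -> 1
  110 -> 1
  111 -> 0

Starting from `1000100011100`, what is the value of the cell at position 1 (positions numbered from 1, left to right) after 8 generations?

1

1100110010110
0110111011111
1111101110000
0000111011000
1000101111100
1100111000110
0110101100111
1111111110100
position 1 holds 1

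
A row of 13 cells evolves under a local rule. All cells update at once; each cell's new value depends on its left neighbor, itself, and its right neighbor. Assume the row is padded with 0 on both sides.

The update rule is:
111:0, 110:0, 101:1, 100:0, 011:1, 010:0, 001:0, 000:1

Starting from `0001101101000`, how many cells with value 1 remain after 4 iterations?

1101011010011
1010110100010
0101101001000
0011010000011
count of 1: 5

5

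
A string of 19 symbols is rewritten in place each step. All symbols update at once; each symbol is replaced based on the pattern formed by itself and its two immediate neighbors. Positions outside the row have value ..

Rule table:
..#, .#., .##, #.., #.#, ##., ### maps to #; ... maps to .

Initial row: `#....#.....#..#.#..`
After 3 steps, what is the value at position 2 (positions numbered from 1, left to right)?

#

##..###...########.
########.##########
###################
position 2 holds #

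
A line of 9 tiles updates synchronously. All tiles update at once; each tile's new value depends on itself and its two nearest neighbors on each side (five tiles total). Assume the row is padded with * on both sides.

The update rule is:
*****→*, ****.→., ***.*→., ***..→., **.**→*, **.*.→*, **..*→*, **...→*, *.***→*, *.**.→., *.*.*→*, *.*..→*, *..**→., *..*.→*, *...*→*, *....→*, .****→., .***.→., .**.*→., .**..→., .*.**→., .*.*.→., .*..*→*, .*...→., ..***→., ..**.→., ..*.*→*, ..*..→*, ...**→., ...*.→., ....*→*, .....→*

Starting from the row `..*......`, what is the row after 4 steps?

step 1: ***.****.
step 2: *..**...*
step 3: .*...**..
step 4: **.*...*.

**.*...*.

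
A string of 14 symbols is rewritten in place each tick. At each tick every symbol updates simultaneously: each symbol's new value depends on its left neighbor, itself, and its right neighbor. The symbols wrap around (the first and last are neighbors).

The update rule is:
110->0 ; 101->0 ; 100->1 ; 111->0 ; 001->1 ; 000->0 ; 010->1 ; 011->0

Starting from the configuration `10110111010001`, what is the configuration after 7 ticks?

tick 1: 00000000011010
tick 2: 00000000100011
tick 3: 10000001110100
tick 4: 11000010000111
tick 5: 00100111001000
tick 6: 01111000111100
tick 7: 10000101000010

10000101000010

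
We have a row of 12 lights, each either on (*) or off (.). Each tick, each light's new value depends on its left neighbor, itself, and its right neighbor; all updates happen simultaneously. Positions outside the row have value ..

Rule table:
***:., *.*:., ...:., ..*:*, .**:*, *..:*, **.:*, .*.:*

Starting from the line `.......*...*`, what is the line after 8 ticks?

*.*.*.*.*.**

tick 1: ......***.**
tick 2: .....**.*.**
tick 3: ....***.*.**
tick 4: ...**.*.*.**
tick 5: ..***.*.*.**
tick 6: .**.*.*.*.**
tick 7: ***.*.*.*.**
tick 8: *.*.*.*.*.**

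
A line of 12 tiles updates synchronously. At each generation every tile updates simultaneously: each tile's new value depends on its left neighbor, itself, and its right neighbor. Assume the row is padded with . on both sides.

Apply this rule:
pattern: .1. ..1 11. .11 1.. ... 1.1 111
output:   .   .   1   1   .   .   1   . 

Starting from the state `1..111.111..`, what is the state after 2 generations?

...1.111.1..
....11.11...

....11.11...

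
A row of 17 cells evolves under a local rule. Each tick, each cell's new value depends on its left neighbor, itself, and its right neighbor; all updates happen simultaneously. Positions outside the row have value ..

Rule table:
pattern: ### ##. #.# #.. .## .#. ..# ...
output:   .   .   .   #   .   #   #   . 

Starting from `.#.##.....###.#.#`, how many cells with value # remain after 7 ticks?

9

##...#...#....#.#
..#.###.###..##.#
.##........##...#
#..#......#..#.##
#####....#####...
.....#..#.....#..
....######...###.
count of #: 9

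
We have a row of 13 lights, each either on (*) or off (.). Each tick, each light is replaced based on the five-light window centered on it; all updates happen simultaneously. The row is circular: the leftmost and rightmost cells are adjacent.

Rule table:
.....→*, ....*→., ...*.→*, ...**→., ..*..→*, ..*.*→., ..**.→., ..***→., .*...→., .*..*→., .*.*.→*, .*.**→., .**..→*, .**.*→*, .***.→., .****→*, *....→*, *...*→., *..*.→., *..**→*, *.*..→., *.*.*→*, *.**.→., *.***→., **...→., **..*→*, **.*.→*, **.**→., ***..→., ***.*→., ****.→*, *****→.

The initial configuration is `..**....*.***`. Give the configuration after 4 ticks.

.**.....**..*

**.*.*.*.....
.******..**..
..*..*.**.*..
.**.....**..*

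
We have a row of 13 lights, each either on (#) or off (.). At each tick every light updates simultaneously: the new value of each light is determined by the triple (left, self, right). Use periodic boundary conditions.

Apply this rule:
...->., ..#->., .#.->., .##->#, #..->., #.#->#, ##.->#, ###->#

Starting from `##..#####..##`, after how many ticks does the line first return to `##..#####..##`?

1

##..#####..##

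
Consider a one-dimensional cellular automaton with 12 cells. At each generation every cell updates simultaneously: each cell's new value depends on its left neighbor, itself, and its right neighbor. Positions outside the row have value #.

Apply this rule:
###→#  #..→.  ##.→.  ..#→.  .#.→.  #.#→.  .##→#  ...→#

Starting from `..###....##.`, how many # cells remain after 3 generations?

4

generation 1: ..##..##.#..
generation 2: ..#...#.....
generation 3: ....#...###.
count of #: 4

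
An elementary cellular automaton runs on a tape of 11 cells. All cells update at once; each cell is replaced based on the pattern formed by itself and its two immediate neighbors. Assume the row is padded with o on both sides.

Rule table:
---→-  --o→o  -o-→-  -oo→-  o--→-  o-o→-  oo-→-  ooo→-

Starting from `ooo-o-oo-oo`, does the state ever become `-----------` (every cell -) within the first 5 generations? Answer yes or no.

yes

-----------
all cells are - at generation 1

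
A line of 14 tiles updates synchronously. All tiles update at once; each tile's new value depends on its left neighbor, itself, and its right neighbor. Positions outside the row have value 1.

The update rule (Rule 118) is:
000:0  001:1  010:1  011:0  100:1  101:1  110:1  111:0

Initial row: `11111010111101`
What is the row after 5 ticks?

10010001101000

00001111000110
10010001101011
11111010111100
00001111000111
10010001101000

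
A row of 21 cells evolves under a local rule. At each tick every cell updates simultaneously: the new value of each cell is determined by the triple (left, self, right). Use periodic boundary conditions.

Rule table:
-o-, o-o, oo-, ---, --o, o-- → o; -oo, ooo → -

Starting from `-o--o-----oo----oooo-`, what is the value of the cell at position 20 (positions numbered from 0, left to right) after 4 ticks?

oooooooooo-ooooo---oo
---------oo----oooo--
ooooooooo-ooooo---ooo
--------oo----oooo---
position 20 holds -

-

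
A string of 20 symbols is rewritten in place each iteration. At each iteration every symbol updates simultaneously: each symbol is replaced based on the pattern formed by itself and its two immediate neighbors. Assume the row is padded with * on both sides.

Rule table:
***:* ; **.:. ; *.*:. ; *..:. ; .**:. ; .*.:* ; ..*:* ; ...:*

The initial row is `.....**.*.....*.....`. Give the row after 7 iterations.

.*........**..*.**.*

iteration 1: .****...*.*****.****
iteration 2: ..**..***..***...***
iteration 3: .*...*.*..*.*..**.**
iteration 4: .*.***.*.**.*.*....*
iteration 5: .*..*..*....*.*.***.
iteration 6: .*.**.**.****.*..*..
iteration 7: .*........**..*.**.*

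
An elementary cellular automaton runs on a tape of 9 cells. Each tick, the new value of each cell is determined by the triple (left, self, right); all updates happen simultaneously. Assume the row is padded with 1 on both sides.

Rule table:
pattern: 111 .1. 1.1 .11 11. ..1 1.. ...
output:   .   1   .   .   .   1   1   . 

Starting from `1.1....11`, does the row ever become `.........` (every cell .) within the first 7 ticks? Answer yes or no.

..11..1..
11..11111
..11.....
11..1...1
..1111.1.
11.....1.
..1...11.
tick 7 is ..1...11., still not uniform .

no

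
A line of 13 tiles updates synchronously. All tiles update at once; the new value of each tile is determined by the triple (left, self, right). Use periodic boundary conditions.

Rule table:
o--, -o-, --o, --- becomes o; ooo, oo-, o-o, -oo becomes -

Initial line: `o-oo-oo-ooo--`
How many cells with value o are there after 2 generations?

o----------oo
-oooooooooo--
count of o: 10

10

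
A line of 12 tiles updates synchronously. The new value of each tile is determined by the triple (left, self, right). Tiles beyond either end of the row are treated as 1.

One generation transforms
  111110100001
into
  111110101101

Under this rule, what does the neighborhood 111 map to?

1

At position 0 the neighborhood is 111; the next row has 1 there.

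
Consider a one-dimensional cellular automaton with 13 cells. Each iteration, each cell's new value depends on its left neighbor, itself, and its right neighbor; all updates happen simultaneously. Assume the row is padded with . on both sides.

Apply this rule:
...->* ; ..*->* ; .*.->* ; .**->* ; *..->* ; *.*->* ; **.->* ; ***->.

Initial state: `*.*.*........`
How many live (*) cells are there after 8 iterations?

iteration 1: *************
iteration 2: *...........*
iteration 3: *************  (repeats iteration 1; period 2)
iteration 8: *...........*
count of *: 2

2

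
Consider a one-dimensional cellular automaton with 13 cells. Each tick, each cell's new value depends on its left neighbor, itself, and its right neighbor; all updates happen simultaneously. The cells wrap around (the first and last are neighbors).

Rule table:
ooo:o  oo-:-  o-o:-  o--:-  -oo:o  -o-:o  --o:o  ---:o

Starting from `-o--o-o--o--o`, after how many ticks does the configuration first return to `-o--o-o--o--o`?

26

-o-oo-o-oo-oo
-o-o--o-o--o-
oo-o-oo-o-oo-
o--o-o--o-o--
o-oo-o-oo-o-o
--o--o-o--o-o
-oo-oo-o-oo-o
-o--o--o-o--o
-o-oo-oo-o-oo
-o-o--o--o-o-
oo-o-oo-oo-o-
o--o-o--o--o-
o-oo-o-oo-oo-
o-o--o-o--o--
o-o-oo-o-oo-o
--o-o--o-o--o
-oo-o-oo-o-oo
-o--o-o--o-o-
oo-oo-o-oo-o-
o--o--o-o--o-
o-oo-oo-o-oo-
o-o--o--o-o--
o-o-oo-oo-o-o
--o-o--o--o-o
-oo-o-oo-oo-o
-o--o-o--o--o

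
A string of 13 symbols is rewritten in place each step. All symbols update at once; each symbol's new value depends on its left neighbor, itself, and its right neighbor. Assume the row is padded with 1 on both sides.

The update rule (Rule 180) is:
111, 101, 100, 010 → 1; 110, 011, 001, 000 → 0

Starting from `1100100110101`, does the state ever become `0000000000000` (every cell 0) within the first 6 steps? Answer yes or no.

no

step 1: 1010110001110
step 2: 0111001000101
step 3: 1010101100110
step 4: 0111110010001
step 5: 1011101011000
step 6: 0101011100100
step 6 is 0101011100100, still not uniform 0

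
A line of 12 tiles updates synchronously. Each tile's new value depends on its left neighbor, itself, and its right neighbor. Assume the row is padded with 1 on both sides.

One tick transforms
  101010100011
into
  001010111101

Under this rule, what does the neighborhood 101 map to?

0

At position 1 the neighborhood is 101; the next row has 0 there.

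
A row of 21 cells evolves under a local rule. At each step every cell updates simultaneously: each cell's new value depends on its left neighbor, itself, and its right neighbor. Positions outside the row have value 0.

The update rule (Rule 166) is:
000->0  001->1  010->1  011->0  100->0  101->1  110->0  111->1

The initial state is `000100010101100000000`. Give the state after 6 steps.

001100111110000000000
010001011100000000000
110011101000000000000
000101011000000000000
001111100000000000000
010111000000000000000

010111000000000000000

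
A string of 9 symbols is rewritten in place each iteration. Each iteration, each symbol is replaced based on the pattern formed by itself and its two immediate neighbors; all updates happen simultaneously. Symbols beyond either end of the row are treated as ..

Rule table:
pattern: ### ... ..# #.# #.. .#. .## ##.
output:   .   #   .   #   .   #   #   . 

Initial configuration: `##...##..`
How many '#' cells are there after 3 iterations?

iteration 1: #..#.#..#
iteration 2: #..###..#
iteration 3: #..#....#
count of #: 3

3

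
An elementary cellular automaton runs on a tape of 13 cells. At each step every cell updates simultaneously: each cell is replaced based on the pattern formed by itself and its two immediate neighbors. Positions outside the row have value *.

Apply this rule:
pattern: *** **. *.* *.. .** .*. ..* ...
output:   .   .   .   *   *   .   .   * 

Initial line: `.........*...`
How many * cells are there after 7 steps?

step 1: ********..**.
step 2: ........*.*..
step 3: *******....*.
step 4: .......***...
step 5: ******.*..**.
step 6: ........*.*..  (repeats step 2; period 4)
step 7: *******....*.
count of *: 8

8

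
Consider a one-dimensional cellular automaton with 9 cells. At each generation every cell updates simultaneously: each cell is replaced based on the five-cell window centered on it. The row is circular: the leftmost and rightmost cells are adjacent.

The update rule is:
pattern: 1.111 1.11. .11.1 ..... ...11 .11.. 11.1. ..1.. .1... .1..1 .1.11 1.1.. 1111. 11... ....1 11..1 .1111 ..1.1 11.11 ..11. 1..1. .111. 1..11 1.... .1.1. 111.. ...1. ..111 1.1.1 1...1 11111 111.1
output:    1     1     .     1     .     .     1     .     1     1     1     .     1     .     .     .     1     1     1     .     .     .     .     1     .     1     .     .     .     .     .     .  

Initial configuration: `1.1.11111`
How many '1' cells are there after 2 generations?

.1.111..1
..11.1..1
count of 1: 4

4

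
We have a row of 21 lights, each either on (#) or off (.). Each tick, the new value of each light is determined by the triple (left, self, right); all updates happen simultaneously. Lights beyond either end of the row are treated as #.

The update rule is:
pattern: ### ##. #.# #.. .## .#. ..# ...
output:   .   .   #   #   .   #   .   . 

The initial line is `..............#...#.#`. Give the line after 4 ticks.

#.............##..##.
.#..............#...#
###.............##...
...#..............#..

...#..............#..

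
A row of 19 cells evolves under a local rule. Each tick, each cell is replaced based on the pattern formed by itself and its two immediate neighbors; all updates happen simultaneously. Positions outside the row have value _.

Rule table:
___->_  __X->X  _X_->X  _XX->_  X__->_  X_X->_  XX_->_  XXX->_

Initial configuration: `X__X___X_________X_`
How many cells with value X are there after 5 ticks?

5

tick 1: X_XX__XX________XX_
tick 2: X____X_________X___
tick 3: X___XX________XX___
tick 4: X__X_________X_____
tick 5: X_XX________XX_____
count of X: 5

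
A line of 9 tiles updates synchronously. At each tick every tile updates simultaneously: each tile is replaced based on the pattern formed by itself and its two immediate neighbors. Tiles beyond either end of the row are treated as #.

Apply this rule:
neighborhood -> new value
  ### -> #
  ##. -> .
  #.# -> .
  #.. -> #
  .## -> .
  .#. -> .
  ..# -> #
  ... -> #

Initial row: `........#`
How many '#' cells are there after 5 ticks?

7

tick 1: ########.
tick 2: #######..
tick 3: ######.##
tick 4: #####...#
tick 5: ####.###.
count of #: 7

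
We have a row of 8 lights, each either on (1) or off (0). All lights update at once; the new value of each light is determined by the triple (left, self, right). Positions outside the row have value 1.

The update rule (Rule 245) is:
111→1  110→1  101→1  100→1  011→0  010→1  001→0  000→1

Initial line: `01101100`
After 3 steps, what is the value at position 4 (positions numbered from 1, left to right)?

0

step 1: 10110110
step 2: 11011011
step 3: 11101101
position 4 holds 0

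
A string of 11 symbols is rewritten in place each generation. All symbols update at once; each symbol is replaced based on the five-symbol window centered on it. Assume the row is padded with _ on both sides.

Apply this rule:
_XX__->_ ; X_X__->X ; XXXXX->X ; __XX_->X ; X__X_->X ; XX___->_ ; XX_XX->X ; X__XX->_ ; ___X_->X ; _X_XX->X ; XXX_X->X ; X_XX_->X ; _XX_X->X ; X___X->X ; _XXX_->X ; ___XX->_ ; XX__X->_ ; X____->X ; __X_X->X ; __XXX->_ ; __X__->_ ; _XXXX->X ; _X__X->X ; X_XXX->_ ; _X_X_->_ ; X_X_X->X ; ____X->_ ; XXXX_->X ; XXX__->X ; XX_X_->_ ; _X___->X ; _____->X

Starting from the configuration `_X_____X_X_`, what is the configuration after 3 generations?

XXX_XXXXXX_

X_XXX_XX_XX
XX_XXXXXXX_
XXX_XXXXXX_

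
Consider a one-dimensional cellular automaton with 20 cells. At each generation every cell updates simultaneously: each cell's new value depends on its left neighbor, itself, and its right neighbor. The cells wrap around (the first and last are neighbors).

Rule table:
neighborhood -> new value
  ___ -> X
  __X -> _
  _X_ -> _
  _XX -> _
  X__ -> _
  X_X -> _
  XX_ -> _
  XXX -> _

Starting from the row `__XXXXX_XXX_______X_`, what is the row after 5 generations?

generation 1: X___________XXXXX___
generation 2: __XXXXXXXXX_______X_
generation 3: X___________XXXXX___  (repeats generation 1; period 2)
generation 5: X___________XXXXX___

X___________XXXXX___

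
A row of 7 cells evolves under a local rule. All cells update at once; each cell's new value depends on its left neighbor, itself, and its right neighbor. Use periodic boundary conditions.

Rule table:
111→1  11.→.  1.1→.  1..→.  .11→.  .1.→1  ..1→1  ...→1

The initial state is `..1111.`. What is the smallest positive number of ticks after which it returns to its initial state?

tick 1: 11.11..
tick 2: ......1
tick 3: .111111
tick 4: ..1111.

4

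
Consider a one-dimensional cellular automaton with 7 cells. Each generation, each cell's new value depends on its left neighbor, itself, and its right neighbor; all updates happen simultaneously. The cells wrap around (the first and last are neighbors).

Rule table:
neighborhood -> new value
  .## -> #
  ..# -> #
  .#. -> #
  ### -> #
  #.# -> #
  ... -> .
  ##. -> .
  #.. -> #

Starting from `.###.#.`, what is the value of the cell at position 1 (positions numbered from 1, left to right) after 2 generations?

#

generation 1: ###.###
generation 2: ##.####
position 1 holds #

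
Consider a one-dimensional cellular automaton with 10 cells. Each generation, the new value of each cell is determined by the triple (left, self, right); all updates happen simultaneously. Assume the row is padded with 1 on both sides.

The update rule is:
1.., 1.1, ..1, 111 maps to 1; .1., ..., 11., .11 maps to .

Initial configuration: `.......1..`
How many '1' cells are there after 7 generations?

1.....1.11
.1...1.1.1
1.1.1.1.1.
.1.1.1.1.1
1.1.1.1.1.  (repeats generation 3; period 2)
generation 7: 1.1.1.1.1.
count of 1: 5

5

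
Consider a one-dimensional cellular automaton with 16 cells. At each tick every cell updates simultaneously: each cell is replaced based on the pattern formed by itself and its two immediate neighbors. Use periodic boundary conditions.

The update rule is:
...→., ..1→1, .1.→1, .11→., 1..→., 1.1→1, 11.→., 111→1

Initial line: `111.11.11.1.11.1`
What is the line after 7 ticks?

11.1..1..111..1.
..11.11.1.1..111
.1..1..1111.1.1.
11.11.1.11.1111.
..1..111..1.11.1
.11.1.1..111..11
1..1111.1.1..1..

1..1111.1.1..1..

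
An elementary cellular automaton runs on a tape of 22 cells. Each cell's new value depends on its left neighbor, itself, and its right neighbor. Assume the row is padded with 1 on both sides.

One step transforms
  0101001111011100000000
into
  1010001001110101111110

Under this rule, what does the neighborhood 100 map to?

At position 4 the neighborhood is 100; the next row has 0 there.

0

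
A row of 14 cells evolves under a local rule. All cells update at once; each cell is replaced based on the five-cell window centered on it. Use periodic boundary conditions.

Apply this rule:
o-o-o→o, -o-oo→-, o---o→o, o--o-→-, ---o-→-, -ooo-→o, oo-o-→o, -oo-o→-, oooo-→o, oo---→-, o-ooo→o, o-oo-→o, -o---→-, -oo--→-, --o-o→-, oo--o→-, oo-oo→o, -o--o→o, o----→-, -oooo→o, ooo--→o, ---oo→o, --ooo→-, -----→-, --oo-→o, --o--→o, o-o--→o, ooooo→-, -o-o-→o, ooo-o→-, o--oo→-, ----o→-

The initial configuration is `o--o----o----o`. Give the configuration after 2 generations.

-o-o----o-ooo-

generation 1: ---o----o---oo
generation 2: -o-o----o-ooo-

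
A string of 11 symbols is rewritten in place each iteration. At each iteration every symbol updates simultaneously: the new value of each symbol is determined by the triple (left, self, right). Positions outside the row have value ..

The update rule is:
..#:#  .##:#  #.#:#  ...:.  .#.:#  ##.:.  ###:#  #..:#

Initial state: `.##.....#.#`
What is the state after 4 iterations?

##.#...####
#.###.####.
####.####.#
###.####.##

###.####.##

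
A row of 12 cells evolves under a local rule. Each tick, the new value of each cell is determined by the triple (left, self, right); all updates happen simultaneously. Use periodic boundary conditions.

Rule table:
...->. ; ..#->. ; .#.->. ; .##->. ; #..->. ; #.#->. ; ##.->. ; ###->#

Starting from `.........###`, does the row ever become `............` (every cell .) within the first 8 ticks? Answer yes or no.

yes

..........#.
............
all cells are . at tick 2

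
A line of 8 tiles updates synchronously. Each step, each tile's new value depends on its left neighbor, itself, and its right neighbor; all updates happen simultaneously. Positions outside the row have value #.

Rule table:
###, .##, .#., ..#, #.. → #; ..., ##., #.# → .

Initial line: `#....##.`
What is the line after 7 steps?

step 1: .#..##..
step 2: .####.##
step 3: .###..##
step 4: .##.####
step 5: .#..####
step 6: .#######
step 7: .#######

.#######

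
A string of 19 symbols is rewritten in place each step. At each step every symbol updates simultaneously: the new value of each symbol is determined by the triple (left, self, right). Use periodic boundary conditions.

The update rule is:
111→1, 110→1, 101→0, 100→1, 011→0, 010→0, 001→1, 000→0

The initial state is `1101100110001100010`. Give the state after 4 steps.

0100111011010110100
1011011001000010010
0001001110100101100
0010110110011000110

0010110110011000110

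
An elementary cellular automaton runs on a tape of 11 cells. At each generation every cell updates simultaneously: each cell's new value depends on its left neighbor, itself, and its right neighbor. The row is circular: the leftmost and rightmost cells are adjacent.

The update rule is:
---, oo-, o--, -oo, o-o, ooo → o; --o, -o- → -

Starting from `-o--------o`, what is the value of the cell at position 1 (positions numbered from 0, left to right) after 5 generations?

o

o-ooooooo--
-ooooooooo-
-oooooooooo
ooooooooooo
ooooooooooo
position 1 holds o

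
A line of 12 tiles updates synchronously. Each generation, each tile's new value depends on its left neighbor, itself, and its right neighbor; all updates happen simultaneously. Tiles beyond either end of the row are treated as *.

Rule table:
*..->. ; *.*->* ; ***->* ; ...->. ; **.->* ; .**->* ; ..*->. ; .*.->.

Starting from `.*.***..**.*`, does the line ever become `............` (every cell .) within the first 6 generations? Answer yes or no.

no

*.****..****
******..****
******..****  (fixed point — unchanged through generation 6)
generation 6 is ******..****, still not uniform .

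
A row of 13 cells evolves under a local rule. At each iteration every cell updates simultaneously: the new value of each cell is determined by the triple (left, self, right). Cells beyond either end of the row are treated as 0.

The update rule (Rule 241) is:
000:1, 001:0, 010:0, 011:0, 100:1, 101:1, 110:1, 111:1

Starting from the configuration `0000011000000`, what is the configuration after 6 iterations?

1111001111111
0111100111111
0011110011111
1001111001111
0100111100111
0010011110011

0010011110011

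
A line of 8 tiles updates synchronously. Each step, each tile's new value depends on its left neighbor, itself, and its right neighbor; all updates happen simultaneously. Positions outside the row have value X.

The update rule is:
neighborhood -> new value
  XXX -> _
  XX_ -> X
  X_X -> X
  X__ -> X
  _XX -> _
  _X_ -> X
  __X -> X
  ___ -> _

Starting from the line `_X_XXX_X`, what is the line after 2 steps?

__XXX_XX

step 1: XXX__XX_
step 2: __XXX_XX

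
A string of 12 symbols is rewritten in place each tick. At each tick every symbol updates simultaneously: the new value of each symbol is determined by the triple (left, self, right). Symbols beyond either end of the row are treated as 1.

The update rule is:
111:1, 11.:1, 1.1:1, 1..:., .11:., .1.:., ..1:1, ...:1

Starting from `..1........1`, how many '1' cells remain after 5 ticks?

9

.1..1111111.
1..1.1111111
1.1.1.111111
11.1.1.11111
111.1.1.1111
count of 1: 9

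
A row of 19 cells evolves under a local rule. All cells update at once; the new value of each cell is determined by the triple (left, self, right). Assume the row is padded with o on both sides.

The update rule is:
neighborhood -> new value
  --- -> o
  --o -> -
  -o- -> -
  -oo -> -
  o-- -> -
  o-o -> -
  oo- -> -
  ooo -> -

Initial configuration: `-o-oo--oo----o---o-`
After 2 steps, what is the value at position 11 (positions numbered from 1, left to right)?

step 1: ----------oo---o---
step 2: -oooooooo----o---o-
position 11 holds -

-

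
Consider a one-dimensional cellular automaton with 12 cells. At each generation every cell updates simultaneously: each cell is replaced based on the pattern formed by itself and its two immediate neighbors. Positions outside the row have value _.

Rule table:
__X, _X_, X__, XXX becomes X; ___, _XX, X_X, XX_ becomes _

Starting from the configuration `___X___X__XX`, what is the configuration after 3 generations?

generation 1: __XXX_XXXX__
generation 2: _X_X___XX_X_
generation 3: XX_XX_X___XX

XX_XX_X___XX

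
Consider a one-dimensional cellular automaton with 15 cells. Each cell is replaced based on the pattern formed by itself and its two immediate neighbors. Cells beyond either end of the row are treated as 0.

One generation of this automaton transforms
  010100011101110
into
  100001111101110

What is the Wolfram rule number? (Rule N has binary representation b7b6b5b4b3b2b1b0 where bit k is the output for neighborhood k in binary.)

position 8: 111 → 1  (bit 7 = 1)
position 9: 110 → 1  (bit 6 = 1)
position 2: 101 → 0  (bit 5 = 0)
position 4: 100 → 0  (bit 4 = 0)
position 7: 011 → 1  (bit 3 = 1)
position 1: 010 → 0  (bit 2 = 0)
position 0: 001 → 1  (bit 1 = 1)
position 5: 000 → 1  (bit 0 = 1)
bits b7..b0 = 11001011 = 203

203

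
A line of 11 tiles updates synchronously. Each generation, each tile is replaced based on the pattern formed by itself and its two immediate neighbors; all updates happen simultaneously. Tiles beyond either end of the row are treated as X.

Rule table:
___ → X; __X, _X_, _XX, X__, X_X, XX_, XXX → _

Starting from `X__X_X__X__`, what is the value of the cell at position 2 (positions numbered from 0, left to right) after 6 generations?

X

generation 1: ___________
generation 2: _XXXXXXXXX_
generation 3: ___________  (repeats generation 1; period 2)
generation 6: _XXXXXXXXX_
position 2 holds X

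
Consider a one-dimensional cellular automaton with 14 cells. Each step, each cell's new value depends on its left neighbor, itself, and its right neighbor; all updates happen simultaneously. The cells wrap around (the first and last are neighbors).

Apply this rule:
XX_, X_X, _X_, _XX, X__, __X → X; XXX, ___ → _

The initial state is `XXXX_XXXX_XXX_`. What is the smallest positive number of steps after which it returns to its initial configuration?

step 1: X__XXX__XXX_XX
step 2: XXXX_XXXX_XXX_

2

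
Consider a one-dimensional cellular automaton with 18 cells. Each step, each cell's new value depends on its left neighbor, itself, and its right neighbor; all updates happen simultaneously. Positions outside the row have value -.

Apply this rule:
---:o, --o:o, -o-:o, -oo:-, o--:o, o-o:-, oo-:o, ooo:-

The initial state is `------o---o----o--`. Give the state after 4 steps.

oooooooooooooooooo
-----------------o
oooooooooooooooooo  (repeats step 1; period 2)
step 4: -----------------o

-----------------o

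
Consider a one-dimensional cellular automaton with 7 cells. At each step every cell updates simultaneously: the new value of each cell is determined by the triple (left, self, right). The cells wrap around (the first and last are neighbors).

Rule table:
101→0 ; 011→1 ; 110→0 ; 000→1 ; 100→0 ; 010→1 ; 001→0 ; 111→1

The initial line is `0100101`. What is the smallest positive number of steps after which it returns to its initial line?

1

0100101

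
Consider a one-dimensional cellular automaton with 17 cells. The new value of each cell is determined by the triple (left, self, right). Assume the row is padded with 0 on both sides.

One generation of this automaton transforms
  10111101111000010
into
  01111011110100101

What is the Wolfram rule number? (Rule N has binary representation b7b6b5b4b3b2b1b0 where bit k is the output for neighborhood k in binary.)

position 3: 111 → 1  (bit 7 = 1)
position 5: 110 → 0  (bit 6 = 0)
position 1: 101 → 1  (bit 5 = 1)
position 11: 100 → 1  (bit 4 = 1)
position 2: 011 → 1  (bit 3 = 1)
position 0: 010 → 0  (bit 2 = 0)
position 14: 001 → 1  (bit 1 = 1)
position 12: 000 → 0  (bit 0 = 0)
bits b7..b0 = 10111010 = 186

186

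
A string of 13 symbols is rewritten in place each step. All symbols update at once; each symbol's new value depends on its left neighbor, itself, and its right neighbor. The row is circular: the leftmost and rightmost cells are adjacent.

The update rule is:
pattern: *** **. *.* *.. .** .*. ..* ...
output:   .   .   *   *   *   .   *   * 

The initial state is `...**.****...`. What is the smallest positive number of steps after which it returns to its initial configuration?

****.**...***
....**.****..
*****.**...**
.....**.****.
******.**...*
......**.****
*******.**...
*......**.***
.*******.**..
**......**.**
..*******.**.
***......**.*
...*******.**
****......**.
*...*******.*
.****......**
**...*******.
*.****......*
.**...*******
**.****......
*.**...******
.**.****.....
**.**...*****
..**.****....
***.**...****
...**.****...

26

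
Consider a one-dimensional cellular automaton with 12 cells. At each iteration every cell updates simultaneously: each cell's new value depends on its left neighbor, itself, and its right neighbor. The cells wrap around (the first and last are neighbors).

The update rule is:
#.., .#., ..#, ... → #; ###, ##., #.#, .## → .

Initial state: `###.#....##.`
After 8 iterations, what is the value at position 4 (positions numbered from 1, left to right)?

#

....#####...
####.....###
....#####...  (repeats iteration 1; period 2)
iteration 8: ####.....###
position 4 holds #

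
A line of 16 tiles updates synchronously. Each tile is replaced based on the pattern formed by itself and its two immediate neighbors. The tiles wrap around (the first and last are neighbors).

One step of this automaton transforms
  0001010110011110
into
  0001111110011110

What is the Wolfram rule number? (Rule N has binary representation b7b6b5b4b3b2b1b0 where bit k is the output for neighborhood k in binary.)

position 12: 111 → 1  (bit 7 = 1)
position 8: 110 → 1  (bit 6 = 1)
position 4: 101 → 1  (bit 5 = 1)
position 9: 100 → 0  (bit 4 = 0)
position 7: 011 → 1  (bit 3 = 1)
position 3: 010 → 1  (bit 2 = 1)
position 2: 001 → 0  (bit 1 = 0)
position 0: 000 → 0  (bit 0 = 0)
bits b7..b0 = 11101100 = 236

236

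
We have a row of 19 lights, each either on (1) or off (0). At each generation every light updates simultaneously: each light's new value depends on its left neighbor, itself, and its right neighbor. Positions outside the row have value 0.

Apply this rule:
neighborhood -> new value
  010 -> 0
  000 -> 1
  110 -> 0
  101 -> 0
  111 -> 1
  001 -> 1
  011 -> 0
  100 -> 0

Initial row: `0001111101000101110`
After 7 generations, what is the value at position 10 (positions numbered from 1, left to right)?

1110111000011000100
0100010011100011001
1001100101001100010
0010001000010001100
1100110011100110001
0001000101001000110
1110011000010011000
position 10 holds 0

0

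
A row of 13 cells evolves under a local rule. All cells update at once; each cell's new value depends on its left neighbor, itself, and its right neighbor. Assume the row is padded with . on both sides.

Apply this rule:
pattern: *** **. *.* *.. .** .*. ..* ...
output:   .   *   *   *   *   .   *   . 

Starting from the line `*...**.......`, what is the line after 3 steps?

.*.****......
*.**..**.....
.********....

.********....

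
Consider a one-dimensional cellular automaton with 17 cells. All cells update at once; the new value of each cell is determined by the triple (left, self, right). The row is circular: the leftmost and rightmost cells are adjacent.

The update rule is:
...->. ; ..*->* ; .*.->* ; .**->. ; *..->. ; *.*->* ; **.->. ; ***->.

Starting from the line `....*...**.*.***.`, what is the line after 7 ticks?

...**..*..***....
..*...**.*.......
.**..*..**.......
*...**.*.........
*..*..**........*
..**.*.........*.
.*..**........**.

.*..**........**.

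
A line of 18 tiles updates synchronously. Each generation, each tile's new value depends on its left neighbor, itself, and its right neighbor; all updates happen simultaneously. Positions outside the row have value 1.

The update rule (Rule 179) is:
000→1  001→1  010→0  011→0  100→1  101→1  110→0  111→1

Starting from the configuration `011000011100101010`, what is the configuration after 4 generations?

generation 1: 100111101011010101
generation 2: 011011010100101010
generation 3: 100100101011010101
generation 4: 011011010100101010

011011010100101010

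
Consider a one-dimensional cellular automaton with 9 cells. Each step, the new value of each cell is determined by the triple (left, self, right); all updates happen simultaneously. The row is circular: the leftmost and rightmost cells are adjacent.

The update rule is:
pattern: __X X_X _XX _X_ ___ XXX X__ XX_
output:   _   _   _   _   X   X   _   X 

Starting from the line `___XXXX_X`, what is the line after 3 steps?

_X__XXX__
_____XX_X
_XXX__X__

_XXX__X__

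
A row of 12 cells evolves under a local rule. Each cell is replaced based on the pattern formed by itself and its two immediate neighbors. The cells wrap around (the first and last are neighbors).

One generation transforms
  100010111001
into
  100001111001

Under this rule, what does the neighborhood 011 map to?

1

At position 6 the neighborhood is 011; the next row has 1 there.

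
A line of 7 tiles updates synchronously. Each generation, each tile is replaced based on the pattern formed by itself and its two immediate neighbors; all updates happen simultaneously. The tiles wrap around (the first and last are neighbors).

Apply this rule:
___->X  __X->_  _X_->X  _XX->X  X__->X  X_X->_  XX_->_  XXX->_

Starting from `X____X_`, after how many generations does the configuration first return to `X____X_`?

generation 1: XXXX_X_
generation 2: X____X_

2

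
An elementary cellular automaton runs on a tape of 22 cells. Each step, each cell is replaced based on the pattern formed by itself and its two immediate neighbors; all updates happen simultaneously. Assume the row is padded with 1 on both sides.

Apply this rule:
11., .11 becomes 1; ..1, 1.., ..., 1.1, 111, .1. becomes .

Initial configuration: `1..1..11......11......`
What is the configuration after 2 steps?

1.....11......11......

1.....11......11......
1.....11......11......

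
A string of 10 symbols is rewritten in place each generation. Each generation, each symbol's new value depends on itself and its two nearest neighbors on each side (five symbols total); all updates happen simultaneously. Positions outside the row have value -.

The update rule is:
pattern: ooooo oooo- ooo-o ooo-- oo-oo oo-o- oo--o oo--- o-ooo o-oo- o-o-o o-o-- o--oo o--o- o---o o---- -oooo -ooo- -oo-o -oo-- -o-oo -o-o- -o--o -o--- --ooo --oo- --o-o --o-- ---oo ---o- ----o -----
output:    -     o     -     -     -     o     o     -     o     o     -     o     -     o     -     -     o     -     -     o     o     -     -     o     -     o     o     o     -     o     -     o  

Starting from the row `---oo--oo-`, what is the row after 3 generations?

oo-oo--oo-

o--ooo-oo-
o------oo-
oo-oo--oo-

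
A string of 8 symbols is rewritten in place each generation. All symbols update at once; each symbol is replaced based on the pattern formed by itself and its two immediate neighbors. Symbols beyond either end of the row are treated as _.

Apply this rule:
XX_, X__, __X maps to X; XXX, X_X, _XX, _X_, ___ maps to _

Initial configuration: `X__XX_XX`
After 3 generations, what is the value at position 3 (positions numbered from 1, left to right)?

_XX_X__X
X_X__XX_
___XX_XX
position 3 holds _

_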